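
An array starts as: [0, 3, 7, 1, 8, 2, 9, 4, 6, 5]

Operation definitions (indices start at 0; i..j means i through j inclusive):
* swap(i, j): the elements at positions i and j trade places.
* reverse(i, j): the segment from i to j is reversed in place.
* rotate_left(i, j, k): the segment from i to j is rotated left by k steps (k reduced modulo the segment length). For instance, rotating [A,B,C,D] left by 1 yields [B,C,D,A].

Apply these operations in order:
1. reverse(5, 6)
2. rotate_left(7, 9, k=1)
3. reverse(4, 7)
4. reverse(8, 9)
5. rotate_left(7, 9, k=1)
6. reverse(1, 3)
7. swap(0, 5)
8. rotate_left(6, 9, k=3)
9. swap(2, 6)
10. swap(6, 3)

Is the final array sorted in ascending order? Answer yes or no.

Answer: no

Derivation:
After 1 (reverse(5, 6)): [0, 3, 7, 1, 8, 9, 2, 4, 6, 5]
After 2 (rotate_left(7, 9, k=1)): [0, 3, 7, 1, 8, 9, 2, 6, 5, 4]
After 3 (reverse(4, 7)): [0, 3, 7, 1, 6, 2, 9, 8, 5, 4]
After 4 (reverse(8, 9)): [0, 3, 7, 1, 6, 2, 9, 8, 4, 5]
After 5 (rotate_left(7, 9, k=1)): [0, 3, 7, 1, 6, 2, 9, 4, 5, 8]
After 6 (reverse(1, 3)): [0, 1, 7, 3, 6, 2, 9, 4, 5, 8]
After 7 (swap(0, 5)): [2, 1, 7, 3, 6, 0, 9, 4, 5, 8]
After 8 (rotate_left(6, 9, k=3)): [2, 1, 7, 3, 6, 0, 8, 9, 4, 5]
After 9 (swap(2, 6)): [2, 1, 8, 3, 6, 0, 7, 9, 4, 5]
After 10 (swap(6, 3)): [2, 1, 8, 7, 6, 0, 3, 9, 4, 5]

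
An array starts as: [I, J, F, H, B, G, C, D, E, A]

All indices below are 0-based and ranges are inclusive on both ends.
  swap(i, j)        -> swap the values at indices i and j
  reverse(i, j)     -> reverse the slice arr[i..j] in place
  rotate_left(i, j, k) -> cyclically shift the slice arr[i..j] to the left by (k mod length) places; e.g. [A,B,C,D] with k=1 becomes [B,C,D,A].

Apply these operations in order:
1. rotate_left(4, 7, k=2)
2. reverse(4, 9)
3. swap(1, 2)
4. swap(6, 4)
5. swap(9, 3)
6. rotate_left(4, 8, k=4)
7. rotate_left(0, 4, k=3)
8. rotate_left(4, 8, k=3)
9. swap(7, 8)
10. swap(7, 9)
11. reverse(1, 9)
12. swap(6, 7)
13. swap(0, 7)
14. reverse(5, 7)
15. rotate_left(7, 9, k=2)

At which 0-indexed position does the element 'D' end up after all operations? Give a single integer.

Answer: 7

Derivation:
After 1 (rotate_left(4, 7, k=2)): [I, J, F, H, C, D, B, G, E, A]
After 2 (reverse(4, 9)): [I, J, F, H, A, E, G, B, D, C]
After 3 (swap(1, 2)): [I, F, J, H, A, E, G, B, D, C]
After 4 (swap(6, 4)): [I, F, J, H, G, E, A, B, D, C]
After 5 (swap(9, 3)): [I, F, J, C, G, E, A, B, D, H]
After 6 (rotate_left(4, 8, k=4)): [I, F, J, C, D, G, E, A, B, H]
After 7 (rotate_left(0, 4, k=3)): [C, D, I, F, J, G, E, A, B, H]
After 8 (rotate_left(4, 8, k=3)): [C, D, I, F, A, B, J, G, E, H]
After 9 (swap(7, 8)): [C, D, I, F, A, B, J, E, G, H]
After 10 (swap(7, 9)): [C, D, I, F, A, B, J, H, G, E]
After 11 (reverse(1, 9)): [C, E, G, H, J, B, A, F, I, D]
After 12 (swap(6, 7)): [C, E, G, H, J, B, F, A, I, D]
After 13 (swap(0, 7)): [A, E, G, H, J, B, F, C, I, D]
After 14 (reverse(5, 7)): [A, E, G, H, J, C, F, B, I, D]
After 15 (rotate_left(7, 9, k=2)): [A, E, G, H, J, C, F, D, B, I]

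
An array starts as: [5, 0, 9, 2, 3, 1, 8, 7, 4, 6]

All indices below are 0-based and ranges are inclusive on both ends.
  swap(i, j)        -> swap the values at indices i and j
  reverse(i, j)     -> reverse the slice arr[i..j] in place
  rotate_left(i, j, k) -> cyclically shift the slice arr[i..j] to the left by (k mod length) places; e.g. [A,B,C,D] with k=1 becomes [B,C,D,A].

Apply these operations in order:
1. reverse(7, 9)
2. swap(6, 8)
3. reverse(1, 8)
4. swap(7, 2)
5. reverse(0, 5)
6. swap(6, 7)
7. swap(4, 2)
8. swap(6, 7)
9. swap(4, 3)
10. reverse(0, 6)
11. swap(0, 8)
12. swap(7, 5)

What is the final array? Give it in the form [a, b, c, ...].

Answer: [0, 5, 9, 4, 8, 6, 3, 1, 2, 7]

Derivation:
After 1 (reverse(7, 9)): [5, 0, 9, 2, 3, 1, 8, 6, 4, 7]
After 2 (swap(6, 8)): [5, 0, 9, 2, 3, 1, 4, 6, 8, 7]
After 3 (reverse(1, 8)): [5, 8, 6, 4, 1, 3, 2, 9, 0, 7]
After 4 (swap(7, 2)): [5, 8, 9, 4, 1, 3, 2, 6, 0, 7]
After 5 (reverse(0, 5)): [3, 1, 4, 9, 8, 5, 2, 6, 0, 7]
After 6 (swap(6, 7)): [3, 1, 4, 9, 8, 5, 6, 2, 0, 7]
After 7 (swap(4, 2)): [3, 1, 8, 9, 4, 5, 6, 2, 0, 7]
After 8 (swap(6, 7)): [3, 1, 8, 9, 4, 5, 2, 6, 0, 7]
After 9 (swap(4, 3)): [3, 1, 8, 4, 9, 5, 2, 6, 0, 7]
After 10 (reverse(0, 6)): [2, 5, 9, 4, 8, 1, 3, 6, 0, 7]
After 11 (swap(0, 8)): [0, 5, 9, 4, 8, 1, 3, 6, 2, 7]
After 12 (swap(7, 5)): [0, 5, 9, 4, 8, 6, 3, 1, 2, 7]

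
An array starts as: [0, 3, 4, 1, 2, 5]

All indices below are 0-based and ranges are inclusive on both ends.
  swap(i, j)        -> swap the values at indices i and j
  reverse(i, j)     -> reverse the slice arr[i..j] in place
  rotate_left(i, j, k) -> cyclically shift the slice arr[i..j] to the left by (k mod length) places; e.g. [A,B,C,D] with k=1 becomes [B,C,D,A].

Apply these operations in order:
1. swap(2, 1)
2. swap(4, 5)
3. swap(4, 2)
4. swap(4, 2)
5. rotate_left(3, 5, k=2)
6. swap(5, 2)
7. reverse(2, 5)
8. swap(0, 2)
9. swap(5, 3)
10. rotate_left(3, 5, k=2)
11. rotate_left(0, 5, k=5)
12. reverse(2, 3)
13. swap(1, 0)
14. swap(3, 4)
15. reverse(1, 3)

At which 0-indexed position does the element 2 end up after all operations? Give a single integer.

After 1 (swap(2, 1)): [0, 4, 3, 1, 2, 5]
After 2 (swap(4, 5)): [0, 4, 3, 1, 5, 2]
After 3 (swap(4, 2)): [0, 4, 5, 1, 3, 2]
After 4 (swap(4, 2)): [0, 4, 3, 1, 5, 2]
After 5 (rotate_left(3, 5, k=2)): [0, 4, 3, 2, 1, 5]
After 6 (swap(5, 2)): [0, 4, 5, 2, 1, 3]
After 7 (reverse(2, 5)): [0, 4, 3, 1, 2, 5]
After 8 (swap(0, 2)): [3, 4, 0, 1, 2, 5]
After 9 (swap(5, 3)): [3, 4, 0, 5, 2, 1]
After 10 (rotate_left(3, 5, k=2)): [3, 4, 0, 1, 5, 2]
After 11 (rotate_left(0, 5, k=5)): [2, 3, 4, 0, 1, 5]
After 12 (reverse(2, 3)): [2, 3, 0, 4, 1, 5]
After 13 (swap(1, 0)): [3, 2, 0, 4, 1, 5]
After 14 (swap(3, 4)): [3, 2, 0, 1, 4, 5]
After 15 (reverse(1, 3)): [3, 1, 0, 2, 4, 5]

Answer: 3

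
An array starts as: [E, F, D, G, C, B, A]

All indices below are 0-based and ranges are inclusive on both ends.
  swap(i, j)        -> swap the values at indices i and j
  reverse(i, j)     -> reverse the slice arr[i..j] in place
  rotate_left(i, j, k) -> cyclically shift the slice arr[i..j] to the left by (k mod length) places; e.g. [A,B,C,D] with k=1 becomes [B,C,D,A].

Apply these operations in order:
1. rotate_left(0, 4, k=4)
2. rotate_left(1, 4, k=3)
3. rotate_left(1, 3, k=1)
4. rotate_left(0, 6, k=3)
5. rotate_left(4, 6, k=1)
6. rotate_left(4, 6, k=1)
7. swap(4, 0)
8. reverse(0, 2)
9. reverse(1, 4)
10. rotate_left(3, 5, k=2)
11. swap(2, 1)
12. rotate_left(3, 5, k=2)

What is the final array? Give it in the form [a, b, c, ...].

Answer: [B, A, G, D, C, F, E]

Derivation:
After 1 (rotate_left(0, 4, k=4)): [C, E, F, D, G, B, A]
After 2 (rotate_left(1, 4, k=3)): [C, G, E, F, D, B, A]
After 3 (rotate_left(1, 3, k=1)): [C, E, F, G, D, B, A]
After 4 (rotate_left(0, 6, k=3)): [G, D, B, A, C, E, F]
After 5 (rotate_left(4, 6, k=1)): [G, D, B, A, E, F, C]
After 6 (rotate_left(4, 6, k=1)): [G, D, B, A, F, C, E]
After 7 (swap(4, 0)): [F, D, B, A, G, C, E]
After 8 (reverse(0, 2)): [B, D, F, A, G, C, E]
After 9 (reverse(1, 4)): [B, G, A, F, D, C, E]
After 10 (rotate_left(3, 5, k=2)): [B, G, A, C, F, D, E]
After 11 (swap(2, 1)): [B, A, G, C, F, D, E]
After 12 (rotate_left(3, 5, k=2)): [B, A, G, D, C, F, E]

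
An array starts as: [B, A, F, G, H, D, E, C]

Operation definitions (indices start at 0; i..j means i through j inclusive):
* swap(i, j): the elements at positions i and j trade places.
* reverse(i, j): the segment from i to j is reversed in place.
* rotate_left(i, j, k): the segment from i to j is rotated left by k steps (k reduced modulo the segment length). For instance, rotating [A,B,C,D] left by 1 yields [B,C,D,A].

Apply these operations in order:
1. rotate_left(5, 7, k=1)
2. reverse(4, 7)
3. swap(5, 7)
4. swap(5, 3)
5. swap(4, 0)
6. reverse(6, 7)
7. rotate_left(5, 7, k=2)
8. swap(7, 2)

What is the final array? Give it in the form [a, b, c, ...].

Answer: [D, A, C, H, B, E, G, F]

Derivation:
After 1 (rotate_left(5, 7, k=1)): [B, A, F, G, H, E, C, D]
After 2 (reverse(4, 7)): [B, A, F, G, D, C, E, H]
After 3 (swap(5, 7)): [B, A, F, G, D, H, E, C]
After 4 (swap(5, 3)): [B, A, F, H, D, G, E, C]
After 5 (swap(4, 0)): [D, A, F, H, B, G, E, C]
After 6 (reverse(6, 7)): [D, A, F, H, B, G, C, E]
After 7 (rotate_left(5, 7, k=2)): [D, A, F, H, B, E, G, C]
After 8 (swap(7, 2)): [D, A, C, H, B, E, G, F]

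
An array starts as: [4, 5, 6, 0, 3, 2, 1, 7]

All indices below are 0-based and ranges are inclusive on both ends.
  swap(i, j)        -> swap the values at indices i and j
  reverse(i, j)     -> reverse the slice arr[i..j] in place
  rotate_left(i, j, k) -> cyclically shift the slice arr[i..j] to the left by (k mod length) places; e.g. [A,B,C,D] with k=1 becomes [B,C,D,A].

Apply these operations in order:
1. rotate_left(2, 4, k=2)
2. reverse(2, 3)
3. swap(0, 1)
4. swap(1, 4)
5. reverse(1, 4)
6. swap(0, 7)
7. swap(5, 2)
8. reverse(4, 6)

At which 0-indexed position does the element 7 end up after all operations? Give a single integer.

Answer: 0

Derivation:
After 1 (rotate_left(2, 4, k=2)): [4, 5, 3, 6, 0, 2, 1, 7]
After 2 (reverse(2, 3)): [4, 5, 6, 3, 0, 2, 1, 7]
After 3 (swap(0, 1)): [5, 4, 6, 3, 0, 2, 1, 7]
After 4 (swap(1, 4)): [5, 0, 6, 3, 4, 2, 1, 7]
After 5 (reverse(1, 4)): [5, 4, 3, 6, 0, 2, 1, 7]
After 6 (swap(0, 7)): [7, 4, 3, 6, 0, 2, 1, 5]
After 7 (swap(5, 2)): [7, 4, 2, 6, 0, 3, 1, 5]
After 8 (reverse(4, 6)): [7, 4, 2, 6, 1, 3, 0, 5]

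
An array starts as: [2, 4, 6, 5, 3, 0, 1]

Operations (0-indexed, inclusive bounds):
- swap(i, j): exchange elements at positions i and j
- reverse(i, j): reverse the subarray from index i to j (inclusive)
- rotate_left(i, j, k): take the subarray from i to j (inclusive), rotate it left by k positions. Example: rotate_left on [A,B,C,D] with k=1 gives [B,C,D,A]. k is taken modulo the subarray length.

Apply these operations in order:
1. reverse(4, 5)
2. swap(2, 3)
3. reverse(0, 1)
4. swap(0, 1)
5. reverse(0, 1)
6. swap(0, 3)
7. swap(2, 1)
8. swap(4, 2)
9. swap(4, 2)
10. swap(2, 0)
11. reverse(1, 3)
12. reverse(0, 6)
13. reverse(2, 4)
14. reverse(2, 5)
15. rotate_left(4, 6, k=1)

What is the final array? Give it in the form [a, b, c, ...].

After 1 (reverse(4, 5)): [2, 4, 6, 5, 0, 3, 1]
After 2 (swap(2, 3)): [2, 4, 5, 6, 0, 3, 1]
After 3 (reverse(0, 1)): [4, 2, 5, 6, 0, 3, 1]
After 4 (swap(0, 1)): [2, 4, 5, 6, 0, 3, 1]
After 5 (reverse(0, 1)): [4, 2, 5, 6, 0, 3, 1]
After 6 (swap(0, 3)): [6, 2, 5, 4, 0, 3, 1]
After 7 (swap(2, 1)): [6, 5, 2, 4, 0, 3, 1]
After 8 (swap(4, 2)): [6, 5, 0, 4, 2, 3, 1]
After 9 (swap(4, 2)): [6, 5, 2, 4, 0, 3, 1]
After 10 (swap(2, 0)): [2, 5, 6, 4, 0, 3, 1]
After 11 (reverse(1, 3)): [2, 4, 6, 5, 0, 3, 1]
After 12 (reverse(0, 6)): [1, 3, 0, 5, 6, 4, 2]
After 13 (reverse(2, 4)): [1, 3, 6, 5, 0, 4, 2]
After 14 (reverse(2, 5)): [1, 3, 4, 0, 5, 6, 2]
After 15 (rotate_left(4, 6, k=1)): [1, 3, 4, 0, 6, 2, 5]

Answer: [1, 3, 4, 0, 6, 2, 5]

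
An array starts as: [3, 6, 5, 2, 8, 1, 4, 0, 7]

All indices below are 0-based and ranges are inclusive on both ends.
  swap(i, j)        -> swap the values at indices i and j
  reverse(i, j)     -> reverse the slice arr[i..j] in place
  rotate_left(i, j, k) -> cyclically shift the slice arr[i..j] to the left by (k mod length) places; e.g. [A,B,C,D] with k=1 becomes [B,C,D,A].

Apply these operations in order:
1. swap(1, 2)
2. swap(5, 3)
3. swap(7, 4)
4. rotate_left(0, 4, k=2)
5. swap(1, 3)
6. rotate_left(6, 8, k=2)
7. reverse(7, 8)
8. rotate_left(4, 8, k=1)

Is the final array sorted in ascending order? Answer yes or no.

After 1 (swap(1, 2)): [3, 5, 6, 2, 8, 1, 4, 0, 7]
After 2 (swap(5, 3)): [3, 5, 6, 1, 8, 2, 4, 0, 7]
After 3 (swap(7, 4)): [3, 5, 6, 1, 0, 2, 4, 8, 7]
After 4 (rotate_left(0, 4, k=2)): [6, 1, 0, 3, 5, 2, 4, 8, 7]
After 5 (swap(1, 3)): [6, 3, 0, 1, 5, 2, 4, 8, 7]
After 6 (rotate_left(6, 8, k=2)): [6, 3, 0, 1, 5, 2, 7, 4, 8]
After 7 (reverse(7, 8)): [6, 3, 0, 1, 5, 2, 7, 8, 4]
After 8 (rotate_left(4, 8, k=1)): [6, 3, 0, 1, 2, 7, 8, 4, 5]

Answer: no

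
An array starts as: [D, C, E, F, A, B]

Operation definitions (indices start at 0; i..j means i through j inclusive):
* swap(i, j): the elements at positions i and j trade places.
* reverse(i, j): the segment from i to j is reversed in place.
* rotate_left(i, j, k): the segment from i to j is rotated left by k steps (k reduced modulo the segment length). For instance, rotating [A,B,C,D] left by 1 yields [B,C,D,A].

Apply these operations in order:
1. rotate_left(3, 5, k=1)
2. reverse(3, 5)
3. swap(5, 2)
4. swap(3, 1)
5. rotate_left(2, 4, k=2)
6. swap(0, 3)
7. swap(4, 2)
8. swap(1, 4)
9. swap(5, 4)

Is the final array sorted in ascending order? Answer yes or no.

Answer: yes

Derivation:
After 1 (rotate_left(3, 5, k=1)): [D, C, E, A, B, F]
After 2 (reverse(3, 5)): [D, C, E, F, B, A]
After 3 (swap(5, 2)): [D, C, A, F, B, E]
After 4 (swap(3, 1)): [D, F, A, C, B, E]
After 5 (rotate_left(2, 4, k=2)): [D, F, B, A, C, E]
After 6 (swap(0, 3)): [A, F, B, D, C, E]
After 7 (swap(4, 2)): [A, F, C, D, B, E]
After 8 (swap(1, 4)): [A, B, C, D, F, E]
After 9 (swap(5, 4)): [A, B, C, D, E, F]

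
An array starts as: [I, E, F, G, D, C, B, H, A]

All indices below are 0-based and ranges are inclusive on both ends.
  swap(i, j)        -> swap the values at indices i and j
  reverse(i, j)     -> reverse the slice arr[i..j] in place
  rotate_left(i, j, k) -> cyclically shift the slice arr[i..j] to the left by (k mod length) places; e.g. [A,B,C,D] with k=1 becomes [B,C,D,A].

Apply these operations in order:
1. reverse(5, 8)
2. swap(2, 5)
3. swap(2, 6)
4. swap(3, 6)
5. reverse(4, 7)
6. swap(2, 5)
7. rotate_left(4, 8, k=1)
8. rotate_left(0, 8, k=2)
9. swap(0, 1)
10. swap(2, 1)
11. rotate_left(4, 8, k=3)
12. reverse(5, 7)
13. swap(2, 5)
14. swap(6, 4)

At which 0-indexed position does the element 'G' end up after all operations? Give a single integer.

Answer: 5

Derivation:
After 1 (reverse(5, 8)): [I, E, F, G, D, A, H, B, C]
After 2 (swap(2, 5)): [I, E, A, G, D, F, H, B, C]
After 3 (swap(2, 6)): [I, E, H, G, D, F, A, B, C]
After 4 (swap(3, 6)): [I, E, H, A, D, F, G, B, C]
After 5 (reverse(4, 7)): [I, E, H, A, B, G, F, D, C]
After 6 (swap(2, 5)): [I, E, G, A, B, H, F, D, C]
After 7 (rotate_left(4, 8, k=1)): [I, E, G, A, H, F, D, C, B]
After 8 (rotate_left(0, 8, k=2)): [G, A, H, F, D, C, B, I, E]
After 9 (swap(0, 1)): [A, G, H, F, D, C, B, I, E]
After 10 (swap(2, 1)): [A, H, G, F, D, C, B, I, E]
After 11 (rotate_left(4, 8, k=3)): [A, H, G, F, I, E, D, C, B]
After 12 (reverse(5, 7)): [A, H, G, F, I, C, D, E, B]
After 13 (swap(2, 5)): [A, H, C, F, I, G, D, E, B]
After 14 (swap(6, 4)): [A, H, C, F, D, G, I, E, B]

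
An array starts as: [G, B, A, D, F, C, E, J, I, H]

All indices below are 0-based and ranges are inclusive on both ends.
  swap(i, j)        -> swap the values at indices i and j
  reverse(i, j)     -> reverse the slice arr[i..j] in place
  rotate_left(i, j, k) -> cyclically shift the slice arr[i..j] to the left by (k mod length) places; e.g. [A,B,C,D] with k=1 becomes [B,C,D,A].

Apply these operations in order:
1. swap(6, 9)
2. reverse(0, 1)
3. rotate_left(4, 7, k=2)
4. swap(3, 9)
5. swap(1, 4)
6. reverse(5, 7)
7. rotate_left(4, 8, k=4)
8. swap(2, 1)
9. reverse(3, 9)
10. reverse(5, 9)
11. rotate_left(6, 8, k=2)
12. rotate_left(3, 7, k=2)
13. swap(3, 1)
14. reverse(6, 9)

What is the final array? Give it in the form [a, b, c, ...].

Answer: [B, E, H, A, C, I, F, G, J, D]

Derivation:
After 1 (swap(6, 9)): [G, B, A, D, F, C, H, J, I, E]
After 2 (reverse(0, 1)): [B, G, A, D, F, C, H, J, I, E]
After 3 (rotate_left(4, 7, k=2)): [B, G, A, D, H, J, F, C, I, E]
After 4 (swap(3, 9)): [B, G, A, E, H, J, F, C, I, D]
After 5 (swap(1, 4)): [B, H, A, E, G, J, F, C, I, D]
After 6 (reverse(5, 7)): [B, H, A, E, G, C, F, J, I, D]
After 7 (rotate_left(4, 8, k=4)): [B, H, A, E, I, G, C, F, J, D]
After 8 (swap(2, 1)): [B, A, H, E, I, G, C, F, J, D]
After 9 (reverse(3, 9)): [B, A, H, D, J, F, C, G, I, E]
After 10 (reverse(5, 9)): [B, A, H, D, J, E, I, G, C, F]
After 11 (rotate_left(6, 8, k=2)): [B, A, H, D, J, E, C, I, G, F]
After 12 (rotate_left(3, 7, k=2)): [B, A, H, E, C, I, D, J, G, F]
After 13 (swap(3, 1)): [B, E, H, A, C, I, D, J, G, F]
After 14 (reverse(6, 9)): [B, E, H, A, C, I, F, G, J, D]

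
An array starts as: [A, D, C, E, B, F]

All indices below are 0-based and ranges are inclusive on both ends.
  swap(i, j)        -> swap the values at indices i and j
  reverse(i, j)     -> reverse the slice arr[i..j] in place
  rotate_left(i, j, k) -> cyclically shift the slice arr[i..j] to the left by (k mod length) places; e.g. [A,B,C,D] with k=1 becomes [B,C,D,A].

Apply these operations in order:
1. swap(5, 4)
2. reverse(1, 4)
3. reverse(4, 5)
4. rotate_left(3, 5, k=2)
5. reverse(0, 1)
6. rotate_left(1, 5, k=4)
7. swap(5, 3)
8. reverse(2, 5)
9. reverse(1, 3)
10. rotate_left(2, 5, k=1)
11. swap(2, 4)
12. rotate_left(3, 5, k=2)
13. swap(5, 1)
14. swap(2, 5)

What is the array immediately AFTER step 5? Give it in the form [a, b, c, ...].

After 1 (swap(5, 4)): [A, D, C, E, F, B]
After 2 (reverse(1, 4)): [A, F, E, C, D, B]
After 3 (reverse(4, 5)): [A, F, E, C, B, D]
After 4 (rotate_left(3, 5, k=2)): [A, F, E, D, C, B]
After 5 (reverse(0, 1)): [F, A, E, D, C, B]

Answer: [F, A, E, D, C, B]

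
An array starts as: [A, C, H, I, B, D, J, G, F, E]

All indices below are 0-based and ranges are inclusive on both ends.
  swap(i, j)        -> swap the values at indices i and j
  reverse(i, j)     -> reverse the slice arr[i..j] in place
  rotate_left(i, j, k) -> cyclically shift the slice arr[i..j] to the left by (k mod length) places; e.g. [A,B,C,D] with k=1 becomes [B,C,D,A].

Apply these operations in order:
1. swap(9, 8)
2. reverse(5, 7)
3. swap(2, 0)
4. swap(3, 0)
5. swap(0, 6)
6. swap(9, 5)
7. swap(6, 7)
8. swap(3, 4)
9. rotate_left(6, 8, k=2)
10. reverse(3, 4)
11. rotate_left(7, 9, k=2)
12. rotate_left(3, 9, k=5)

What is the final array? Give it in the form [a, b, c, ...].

After 1 (swap(9, 8)): [A, C, H, I, B, D, J, G, E, F]
After 2 (reverse(5, 7)): [A, C, H, I, B, G, J, D, E, F]
After 3 (swap(2, 0)): [H, C, A, I, B, G, J, D, E, F]
After 4 (swap(3, 0)): [I, C, A, H, B, G, J, D, E, F]
After 5 (swap(0, 6)): [J, C, A, H, B, G, I, D, E, F]
After 6 (swap(9, 5)): [J, C, A, H, B, F, I, D, E, G]
After 7 (swap(6, 7)): [J, C, A, H, B, F, D, I, E, G]
After 8 (swap(3, 4)): [J, C, A, B, H, F, D, I, E, G]
After 9 (rotate_left(6, 8, k=2)): [J, C, A, B, H, F, E, D, I, G]
After 10 (reverse(3, 4)): [J, C, A, H, B, F, E, D, I, G]
After 11 (rotate_left(7, 9, k=2)): [J, C, A, H, B, F, E, G, D, I]
After 12 (rotate_left(3, 9, k=5)): [J, C, A, D, I, H, B, F, E, G]

Answer: [J, C, A, D, I, H, B, F, E, G]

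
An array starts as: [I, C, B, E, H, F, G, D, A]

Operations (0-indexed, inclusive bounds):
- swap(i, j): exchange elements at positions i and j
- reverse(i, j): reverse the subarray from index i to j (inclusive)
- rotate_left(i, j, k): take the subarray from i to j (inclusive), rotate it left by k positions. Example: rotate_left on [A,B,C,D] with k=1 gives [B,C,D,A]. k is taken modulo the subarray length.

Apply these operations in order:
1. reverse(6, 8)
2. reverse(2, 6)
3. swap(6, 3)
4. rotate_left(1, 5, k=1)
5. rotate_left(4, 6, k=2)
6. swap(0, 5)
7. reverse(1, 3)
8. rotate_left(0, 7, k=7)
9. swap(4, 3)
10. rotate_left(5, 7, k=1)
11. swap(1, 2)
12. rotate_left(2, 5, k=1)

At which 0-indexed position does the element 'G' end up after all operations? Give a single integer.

After 1 (reverse(6, 8)): [I, C, B, E, H, F, A, D, G]
After 2 (reverse(2, 6)): [I, C, A, F, H, E, B, D, G]
After 3 (swap(6, 3)): [I, C, A, B, H, E, F, D, G]
After 4 (rotate_left(1, 5, k=1)): [I, A, B, H, E, C, F, D, G]
After 5 (rotate_left(4, 6, k=2)): [I, A, B, H, F, E, C, D, G]
After 6 (swap(0, 5)): [E, A, B, H, F, I, C, D, G]
After 7 (reverse(1, 3)): [E, H, B, A, F, I, C, D, G]
After 8 (rotate_left(0, 7, k=7)): [D, E, H, B, A, F, I, C, G]
After 9 (swap(4, 3)): [D, E, H, A, B, F, I, C, G]
After 10 (rotate_left(5, 7, k=1)): [D, E, H, A, B, I, C, F, G]
After 11 (swap(1, 2)): [D, H, E, A, B, I, C, F, G]
After 12 (rotate_left(2, 5, k=1)): [D, H, A, B, I, E, C, F, G]

Answer: 8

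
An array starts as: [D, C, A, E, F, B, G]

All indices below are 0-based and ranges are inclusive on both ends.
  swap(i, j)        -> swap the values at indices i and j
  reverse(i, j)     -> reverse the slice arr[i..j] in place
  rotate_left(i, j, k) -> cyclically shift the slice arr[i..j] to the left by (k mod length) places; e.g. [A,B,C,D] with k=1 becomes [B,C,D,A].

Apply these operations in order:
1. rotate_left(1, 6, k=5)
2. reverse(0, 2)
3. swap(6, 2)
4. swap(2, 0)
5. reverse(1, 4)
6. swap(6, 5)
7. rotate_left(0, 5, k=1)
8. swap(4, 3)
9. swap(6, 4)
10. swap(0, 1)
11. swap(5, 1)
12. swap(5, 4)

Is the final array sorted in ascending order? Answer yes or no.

After 1 (rotate_left(1, 6, k=5)): [D, G, C, A, E, F, B]
After 2 (reverse(0, 2)): [C, G, D, A, E, F, B]
After 3 (swap(6, 2)): [C, G, B, A, E, F, D]
After 4 (swap(2, 0)): [B, G, C, A, E, F, D]
After 5 (reverse(1, 4)): [B, E, A, C, G, F, D]
After 6 (swap(6, 5)): [B, E, A, C, G, D, F]
After 7 (rotate_left(0, 5, k=1)): [E, A, C, G, D, B, F]
After 8 (swap(4, 3)): [E, A, C, D, G, B, F]
After 9 (swap(6, 4)): [E, A, C, D, F, B, G]
After 10 (swap(0, 1)): [A, E, C, D, F, B, G]
After 11 (swap(5, 1)): [A, B, C, D, F, E, G]
After 12 (swap(5, 4)): [A, B, C, D, E, F, G]

Answer: yes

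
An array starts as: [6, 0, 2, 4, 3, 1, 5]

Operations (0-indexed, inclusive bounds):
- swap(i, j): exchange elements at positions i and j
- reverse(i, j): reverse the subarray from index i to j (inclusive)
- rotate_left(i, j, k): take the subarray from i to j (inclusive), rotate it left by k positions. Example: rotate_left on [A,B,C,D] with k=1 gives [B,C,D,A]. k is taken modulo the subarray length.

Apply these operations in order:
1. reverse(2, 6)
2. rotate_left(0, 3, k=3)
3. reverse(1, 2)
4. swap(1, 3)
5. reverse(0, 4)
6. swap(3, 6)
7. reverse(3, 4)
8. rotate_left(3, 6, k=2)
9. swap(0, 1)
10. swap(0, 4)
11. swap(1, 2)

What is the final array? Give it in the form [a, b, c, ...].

After 1 (reverse(2, 6)): [6, 0, 5, 1, 3, 4, 2]
After 2 (rotate_left(0, 3, k=3)): [1, 6, 0, 5, 3, 4, 2]
After 3 (reverse(1, 2)): [1, 0, 6, 5, 3, 4, 2]
After 4 (swap(1, 3)): [1, 5, 6, 0, 3, 4, 2]
After 5 (reverse(0, 4)): [3, 0, 6, 5, 1, 4, 2]
After 6 (swap(3, 6)): [3, 0, 6, 2, 1, 4, 5]
After 7 (reverse(3, 4)): [3, 0, 6, 1, 2, 4, 5]
After 8 (rotate_left(3, 6, k=2)): [3, 0, 6, 4, 5, 1, 2]
After 9 (swap(0, 1)): [0, 3, 6, 4, 5, 1, 2]
After 10 (swap(0, 4)): [5, 3, 6, 4, 0, 1, 2]
After 11 (swap(1, 2)): [5, 6, 3, 4, 0, 1, 2]

Answer: [5, 6, 3, 4, 0, 1, 2]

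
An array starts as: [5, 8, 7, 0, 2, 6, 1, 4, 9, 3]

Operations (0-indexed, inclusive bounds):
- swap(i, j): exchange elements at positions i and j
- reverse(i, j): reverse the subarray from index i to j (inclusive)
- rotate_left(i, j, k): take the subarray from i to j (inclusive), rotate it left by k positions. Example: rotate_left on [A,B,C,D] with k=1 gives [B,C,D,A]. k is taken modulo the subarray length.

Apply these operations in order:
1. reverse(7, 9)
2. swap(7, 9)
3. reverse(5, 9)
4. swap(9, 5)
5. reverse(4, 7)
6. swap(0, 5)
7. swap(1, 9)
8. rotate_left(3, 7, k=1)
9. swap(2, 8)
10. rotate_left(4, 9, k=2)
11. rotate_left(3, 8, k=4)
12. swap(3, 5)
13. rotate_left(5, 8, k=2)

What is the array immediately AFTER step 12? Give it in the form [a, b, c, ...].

Answer: [9, 3, 1, 4, 5, 8, 2, 0, 7, 6]

Derivation:
After 1 (reverse(7, 9)): [5, 8, 7, 0, 2, 6, 1, 3, 9, 4]
After 2 (swap(7, 9)): [5, 8, 7, 0, 2, 6, 1, 4, 9, 3]
After 3 (reverse(5, 9)): [5, 8, 7, 0, 2, 3, 9, 4, 1, 6]
After 4 (swap(9, 5)): [5, 8, 7, 0, 2, 6, 9, 4, 1, 3]
After 5 (reverse(4, 7)): [5, 8, 7, 0, 4, 9, 6, 2, 1, 3]
After 6 (swap(0, 5)): [9, 8, 7, 0, 4, 5, 6, 2, 1, 3]
After 7 (swap(1, 9)): [9, 3, 7, 0, 4, 5, 6, 2, 1, 8]
After 8 (rotate_left(3, 7, k=1)): [9, 3, 7, 4, 5, 6, 2, 0, 1, 8]
After 9 (swap(2, 8)): [9, 3, 1, 4, 5, 6, 2, 0, 7, 8]
After 10 (rotate_left(4, 9, k=2)): [9, 3, 1, 4, 2, 0, 7, 8, 5, 6]
After 11 (rotate_left(3, 8, k=4)): [9, 3, 1, 8, 5, 4, 2, 0, 7, 6]
After 12 (swap(3, 5)): [9, 3, 1, 4, 5, 8, 2, 0, 7, 6]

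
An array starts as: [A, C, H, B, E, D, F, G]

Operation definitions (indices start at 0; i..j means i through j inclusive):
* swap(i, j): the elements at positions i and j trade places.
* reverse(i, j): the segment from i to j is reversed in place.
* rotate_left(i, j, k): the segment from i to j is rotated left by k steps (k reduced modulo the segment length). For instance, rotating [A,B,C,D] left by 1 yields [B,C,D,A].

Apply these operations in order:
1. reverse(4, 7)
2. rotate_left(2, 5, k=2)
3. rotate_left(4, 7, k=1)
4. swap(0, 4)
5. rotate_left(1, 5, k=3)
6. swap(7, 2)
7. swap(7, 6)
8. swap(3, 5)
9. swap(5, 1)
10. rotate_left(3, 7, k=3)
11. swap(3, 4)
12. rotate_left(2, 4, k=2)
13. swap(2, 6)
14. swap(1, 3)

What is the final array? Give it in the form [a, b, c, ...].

Answer: [B, H, G, C, E, F, D, A]

Derivation:
After 1 (reverse(4, 7)): [A, C, H, B, G, F, D, E]
After 2 (rotate_left(2, 5, k=2)): [A, C, G, F, H, B, D, E]
After 3 (rotate_left(4, 7, k=1)): [A, C, G, F, B, D, E, H]
After 4 (swap(0, 4)): [B, C, G, F, A, D, E, H]
After 5 (rotate_left(1, 5, k=3)): [B, A, D, C, G, F, E, H]
After 6 (swap(7, 2)): [B, A, H, C, G, F, E, D]
After 7 (swap(7, 6)): [B, A, H, C, G, F, D, E]
After 8 (swap(3, 5)): [B, A, H, F, G, C, D, E]
After 9 (swap(5, 1)): [B, C, H, F, G, A, D, E]
After 10 (rotate_left(3, 7, k=3)): [B, C, H, D, E, F, G, A]
After 11 (swap(3, 4)): [B, C, H, E, D, F, G, A]
After 12 (rotate_left(2, 4, k=2)): [B, C, D, H, E, F, G, A]
After 13 (swap(2, 6)): [B, C, G, H, E, F, D, A]
After 14 (swap(1, 3)): [B, H, G, C, E, F, D, A]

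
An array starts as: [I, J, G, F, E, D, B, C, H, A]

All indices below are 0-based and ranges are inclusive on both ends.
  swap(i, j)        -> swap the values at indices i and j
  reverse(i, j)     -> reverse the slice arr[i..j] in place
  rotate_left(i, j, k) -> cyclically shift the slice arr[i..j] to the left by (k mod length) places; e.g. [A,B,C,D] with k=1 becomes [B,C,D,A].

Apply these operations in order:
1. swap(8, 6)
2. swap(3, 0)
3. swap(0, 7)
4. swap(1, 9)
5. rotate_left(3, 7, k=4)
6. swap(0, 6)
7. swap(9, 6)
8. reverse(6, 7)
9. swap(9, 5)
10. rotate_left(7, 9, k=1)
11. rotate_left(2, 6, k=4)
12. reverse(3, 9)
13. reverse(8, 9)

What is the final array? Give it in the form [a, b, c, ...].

After 1 (swap(8, 6)): [I, J, G, F, E, D, H, C, B, A]
After 2 (swap(3, 0)): [F, J, G, I, E, D, H, C, B, A]
After 3 (swap(0, 7)): [C, J, G, I, E, D, H, F, B, A]
After 4 (swap(1, 9)): [C, A, G, I, E, D, H, F, B, J]
After 5 (rotate_left(3, 7, k=4)): [C, A, G, F, I, E, D, H, B, J]
After 6 (swap(0, 6)): [D, A, G, F, I, E, C, H, B, J]
After 7 (swap(9, 6)): [D, A, G, F, I, E, J, H, B, C]
After 8 (reverse(6, 7)): [D, A, G, F, I, E, H, J, B, C]
After 9 (swap(9, 5)): [D, A, G, F, I, C, H, J, B, E]
After 10 (rotate_left(7, 9, k=1)): [D, A, G, F, I, C, H, B, E, J]
After 11 (rotate_left(2, 6, k=4)): [D, A, H, G, F, I, C, B, E, J]
After 12 (reverse(3, 9)): [D, A, H, J, E, B, C, I, F, G]
After 13 (reverse(8, 9)): [D, A, H, J, E, B, C, I, G, F]

Answer: [D, A, H, J, E, B, C, I, G, F]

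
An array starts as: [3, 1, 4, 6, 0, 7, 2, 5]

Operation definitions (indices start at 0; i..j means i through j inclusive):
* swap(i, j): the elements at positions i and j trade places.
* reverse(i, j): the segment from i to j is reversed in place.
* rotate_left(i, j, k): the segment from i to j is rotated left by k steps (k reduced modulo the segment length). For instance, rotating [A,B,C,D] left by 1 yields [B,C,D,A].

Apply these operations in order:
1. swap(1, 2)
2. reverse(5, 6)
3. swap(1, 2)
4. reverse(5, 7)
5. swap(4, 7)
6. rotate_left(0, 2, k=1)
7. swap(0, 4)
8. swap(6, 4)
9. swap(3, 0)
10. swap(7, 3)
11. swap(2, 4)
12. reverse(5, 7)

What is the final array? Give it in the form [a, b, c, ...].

After 1 (swap(1, 2)): [3, 4, 1, 6, 0, 7, 2, 5]
After 2 (reverse(5, 6)): [3, 4, 1, 6, 0, 2, 7, 5]
After 3 (swap(1, 2)): [3, 1, 4, 6, 0, 2, 7, 5]
After 4 (reverse(5, 7)): [3, 1, 4, 6, 0, 5, 7, 2]
After 5 (swap(4, 7)): [3, 1, 4, 6, 2, 5, 7, 0]
After 6 (rotate_left(0, 2, k=1)): [1, 4, 3, 6, 2, 5, 7, 0]
After 7 (swap(0, 4)): [2, 4, 3, 6, 1, 5, 7, 0]
After 8 (swap(6, 4)): [2, 4, 3, 6, 7, 5, 1, 0]
After 9 (swap(3, 0)): [6, 4, 3, 2, 7, 5, 1, 0]
After 10 (swap(7, 3)): [6, 4, 3, 0, 7, 5, 1, 2]
After 11 (swap(2, 4)): [6, 4, 7, 0, 3, 5, 1, 2]
After 12 (reverse(5, 7)): [6, 4, 7, 0, 3, 2, 1, 5]

Answer: [6, 4, 7, 0, 3, 2, 1, 5]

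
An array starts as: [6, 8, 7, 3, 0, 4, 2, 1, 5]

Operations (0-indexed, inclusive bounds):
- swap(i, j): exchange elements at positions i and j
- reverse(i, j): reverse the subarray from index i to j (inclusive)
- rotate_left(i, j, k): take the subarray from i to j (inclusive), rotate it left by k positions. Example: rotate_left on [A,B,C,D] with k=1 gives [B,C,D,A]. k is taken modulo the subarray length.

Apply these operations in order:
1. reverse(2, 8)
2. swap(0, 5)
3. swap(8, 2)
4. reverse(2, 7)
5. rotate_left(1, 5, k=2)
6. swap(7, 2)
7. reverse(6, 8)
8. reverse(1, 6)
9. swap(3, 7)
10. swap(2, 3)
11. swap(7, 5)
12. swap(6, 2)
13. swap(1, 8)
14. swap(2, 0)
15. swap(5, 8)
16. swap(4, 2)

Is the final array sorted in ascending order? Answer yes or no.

Answer: yes

Derivation:
After 1 (reverse(2, 8)): [6, 8, 5, 1, 2, 4, 0, 3, 7]
After 2 (swap(0, 5)): [4, 8, 5, 1, 2, 6, 0, 3, 7]
After 3 (swap(8, 2)): [4, 8, 7, 1, 2, 6, 0, 3, 5]
After 4 (reverse(2, 7)): [4, 8, 3, 0, 6, 2, 1, 7, 5]
After 5 (rotate_left(1, 5, k=2)): [4, 0, 6, 2, 8, 3, 1, 7, 5]
After 6 (swap(7, 2)): [4, 0, 7, 2, 8, 3, 1, 6, 5]
After 7 (reverse(6, 8)): [4, 0, 7, 2, 8, 3, 5, 6, 1]
After 8 (reverse(1, 6)): [4, 5, 3, 8, 2, 7, 0, 6, 1]
After 9 (swap(3, 7)): [4, 5, 3, 6, 2, 7, 0, 8, 1]
After 10 (swap(2, 3)): [4, 5, 6, 3, 2, 7, 0, 8, 1]
After 11 (swap(7, 5)): [4, 5, 6, 3, 2, 8, 0, 7, 1]
After 12 (swap(6, 2)): [4, 5, 0, 3, 2, 8, 6, 7, 1]
After 13 (swap(1, 8)): [4, 1, 0, 3, 2, 8, 6, 7, 5]
After 14 (swap(2, 0)): [0, 1, 4, 3, 2, 8, 6, 7, 5]
After 15 (swap(5, 8)): [0, 1, 4, 3, 2, 5, 6, 7, 8]
After 16 (swap(4, 2)): [0, 1, 2, 3, 4, 5, 6, 7, 8]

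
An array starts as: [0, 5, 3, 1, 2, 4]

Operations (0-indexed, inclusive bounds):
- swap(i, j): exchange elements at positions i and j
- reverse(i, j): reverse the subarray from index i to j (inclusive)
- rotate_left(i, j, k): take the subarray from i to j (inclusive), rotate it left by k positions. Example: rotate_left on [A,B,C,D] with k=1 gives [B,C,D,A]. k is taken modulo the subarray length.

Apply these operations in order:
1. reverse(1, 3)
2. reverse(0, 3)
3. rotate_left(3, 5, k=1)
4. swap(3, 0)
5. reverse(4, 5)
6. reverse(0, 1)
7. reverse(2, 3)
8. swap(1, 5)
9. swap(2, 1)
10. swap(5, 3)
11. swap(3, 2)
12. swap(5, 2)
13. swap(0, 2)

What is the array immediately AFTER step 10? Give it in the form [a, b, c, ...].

After 1 (reverse(1, 3)): [0, 1, 3, 5, 2, 4]
After 2 (reverse(0, 3)): [5, 3, 1, 0, 2, 4]
After 3 (rotate_left(3, 5, k=1)): [5, 3, 1, 2, 4, 0]
After 4 (swap(3, 0)): [2, 3, 1, 5, 4, 0]
After 5 (reverse(4, 5)): [2, 3, 1, 5, 0, 4]
After 6 (reverse(0, 1)): [3, 2, 1, 5, 0, 4]
After 7 (reverse(2, 3)): [3, 2, 5, 1, 0, 4]
After 8 (swap(1, 5)): [3, 4, 5, 1, 0, 2]
After 9 (swap(2, 1)): [3, 5, 4, 1, 0, 2]
After 10 (swap(5, 3)): [3, 5, 4, 2, 0, 1]

Answer: [3, 5, 4, 2, 0, 1]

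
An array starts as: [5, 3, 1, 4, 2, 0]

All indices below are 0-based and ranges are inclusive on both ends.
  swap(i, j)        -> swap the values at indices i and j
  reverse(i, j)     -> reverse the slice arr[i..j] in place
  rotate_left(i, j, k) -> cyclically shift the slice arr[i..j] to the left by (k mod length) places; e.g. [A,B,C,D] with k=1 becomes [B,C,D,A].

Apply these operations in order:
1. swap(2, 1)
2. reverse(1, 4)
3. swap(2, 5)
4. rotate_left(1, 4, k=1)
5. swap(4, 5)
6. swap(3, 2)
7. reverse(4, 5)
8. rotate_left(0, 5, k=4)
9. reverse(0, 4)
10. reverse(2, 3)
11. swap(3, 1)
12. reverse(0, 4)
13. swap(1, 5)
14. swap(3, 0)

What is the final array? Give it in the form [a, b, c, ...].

Answer: [5, 3, 4, 2, 1, 0]

Derivation:
After 1 (swap(2, 1)): [5, 1, 3, 4, 2, 0]
After 2 (reverse(1, 4)): [5, 2, 4, 3, 1, 0]
After 3 (swap(2, 5)): [5, 2, 0, 3, 1, 4]
After 4 (rotate_left(1, 4, k=1)): [5, 0, 3, 1, 2, 4]
After 5 (swap(4, 5)): [5, 0, 3, 1, 4, 2]
After 6 (swap(3, 2)): [5, 0, 1, 3, 4, 2]
After 7 (reverse(4, 5)): [5, 0, 1, 3, 2, 4]
After 8 (rotate_left(0, 5, k=4)): [2, 4, 5, 0, 1, 3]
After 9 (reverse(0, 4)): [1, 0, 5, 4, 2, 3]
After 10 (reverse(2, 3)): [1, 0, 4, 5, 2, 3]
After 11 (swap(3, 1)): [1, 5, 4, 0, 2, 3]
After 12 (reverse(0, 4)): [2, 0, 4, 5, 1, 3]
After 13 (swap(1, 5)): [2, 3, 4, 5, 1, 0]
After 14 (swap(3, 0)): [5, 3, 4, 2, 1, 0]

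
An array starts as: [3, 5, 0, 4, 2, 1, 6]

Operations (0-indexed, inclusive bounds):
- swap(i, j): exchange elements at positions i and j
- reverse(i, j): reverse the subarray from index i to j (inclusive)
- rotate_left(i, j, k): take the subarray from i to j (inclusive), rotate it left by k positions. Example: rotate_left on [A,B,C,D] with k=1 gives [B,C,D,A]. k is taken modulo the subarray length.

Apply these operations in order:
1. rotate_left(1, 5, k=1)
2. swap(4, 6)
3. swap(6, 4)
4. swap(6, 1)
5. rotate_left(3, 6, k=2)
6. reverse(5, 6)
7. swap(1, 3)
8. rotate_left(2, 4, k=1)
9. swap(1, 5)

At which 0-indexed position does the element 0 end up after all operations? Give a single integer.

After 1 (rotate_left(1, 5, k=1)): [3, 0, 4, 2, 1, 5, 6]
After 2 (swap(4, 6)): [3, 0, 4, 2, 6, 5, 1]
After 3 (swap(6, 4)): [3, 0, 4, 2, 1, 5, 6]
After 4 (swap(6, 1)): [3, 6, 4, 2, 1, 5, 0]
After 5 (rotate_left(3, 6, k=2)): [3, 6, 4, 5, 0, 2, 1]
After 6 (reverse(5, 6)): [3, 6, 4, 5, 0, 1, 2]
After 7 (swap(1, 3)): [3, 5, 4, 6, 0, 1, 2]
After 8 (rotate_left(2, 4, k=1)): [3, 5, 6, 0, 4, 1, 2]
After 9 (swap(1, 5)): [3, 1, 6, 0, 4, 5, 2]

Answer: 3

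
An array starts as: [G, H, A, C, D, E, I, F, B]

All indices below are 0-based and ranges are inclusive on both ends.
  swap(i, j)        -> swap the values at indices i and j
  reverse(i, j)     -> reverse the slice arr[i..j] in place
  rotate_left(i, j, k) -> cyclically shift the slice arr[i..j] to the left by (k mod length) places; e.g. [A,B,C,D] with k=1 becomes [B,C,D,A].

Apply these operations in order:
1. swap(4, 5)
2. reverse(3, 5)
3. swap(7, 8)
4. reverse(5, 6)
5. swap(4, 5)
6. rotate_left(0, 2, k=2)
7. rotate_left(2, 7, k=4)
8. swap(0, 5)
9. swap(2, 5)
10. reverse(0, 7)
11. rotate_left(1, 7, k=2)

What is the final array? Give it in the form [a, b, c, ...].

After 1 (swap(4, 5)): [G, H, A, C, E, D, I, F, B]
After 2 (reverse(3, 5)): [G, H, A, D, E, C, I, F, B]
After 3 (swap(7, 8)): [G, H, A, D, E, C, I, B, F]
After 4 (reverse(5, 6)): [G, H, A, D, E, I, C, B, F]
After 5 (swap(4, 5)): [G, H, A, D, I, E, C, B, F]
After 6 (rotate_left(0, 2, k=2)): [A, G, H, D, I, E, C, B, F]
After 7 (rotate_left(2, 7, k=4)): [A, G, C, B, H, D, I, E, F]
After 8 (swap(0, 5)): [D, G, C, B, H, A, I, E, F]
After 9 (swap(2, 5)): [D, G, A, B, H, C, I, E, F]
After 10 (reverse(0, 7)): [E, I, C, H, B, A, G, D, F]
After 11 (rotate_left(1, 7, k=2)): [E, H, B, A, G, D, I, C, F]

Answer: [E, H, B, A, G, D, I, C, F]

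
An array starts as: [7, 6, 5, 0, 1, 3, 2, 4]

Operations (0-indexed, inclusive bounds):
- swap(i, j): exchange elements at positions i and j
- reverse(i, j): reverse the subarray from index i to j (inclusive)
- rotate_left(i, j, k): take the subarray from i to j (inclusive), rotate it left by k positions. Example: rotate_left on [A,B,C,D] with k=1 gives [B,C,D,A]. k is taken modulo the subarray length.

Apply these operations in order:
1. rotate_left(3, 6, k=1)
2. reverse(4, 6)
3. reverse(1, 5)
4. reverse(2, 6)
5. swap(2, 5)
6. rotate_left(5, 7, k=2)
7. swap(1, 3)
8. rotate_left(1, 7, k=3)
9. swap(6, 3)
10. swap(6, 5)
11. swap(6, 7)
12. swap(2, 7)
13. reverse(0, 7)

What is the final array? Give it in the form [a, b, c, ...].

Answer: [4, 2, 3, 0, 1, 6, 5, 7]

Derivation:
After 1 (rotate_left(3, 6, k=1)): [7, 6, 5, 1, 3, 2, 0, 4]
After 2 (reverse(4, 6)): [7, 6, 5, 1, 0, 2, 3, 4]
After 3 (reverse(1, 5)): [7, 2, 0, 1, 5, 6, 3, 4]
After 4 (reverse(2, 6)): [7, 2, 3, 6, 5, 1, 0, 4]
After 5 (swap(2, 5)): [7, 2, 1, 6, 5, 3, 0, 4]
After 6 (rotate_left(5, 7, k=2)): [7, 2, 1, 6, 5, 4, 3, 0]
After 7 (swap(1, 3)): [7, 6, 1, 2, 5, 4, 3, 0]
After 8 (rotate_left(1, 7, k=3)): [7, 5, 4, 3, 0, 6, 1, 2]
After 9 (swap(6, 3)): [7, 5, 4, 1, 0, 6, 3, 2]
After 10 (swap(6, 5)): [7, 5, 4, 1, 0, 3, 6, 2]
After 11 (swap(6, 7)): [7, 5, 4, 1, 0, 3, 2, 6]
After 12 (swap(2, 7)): [7, 5, 6, 1, 0, 3, 2, 4]
After 13 (reverse(0, 7)): [4, 2, 3, 0, 1, 6, 5, 7]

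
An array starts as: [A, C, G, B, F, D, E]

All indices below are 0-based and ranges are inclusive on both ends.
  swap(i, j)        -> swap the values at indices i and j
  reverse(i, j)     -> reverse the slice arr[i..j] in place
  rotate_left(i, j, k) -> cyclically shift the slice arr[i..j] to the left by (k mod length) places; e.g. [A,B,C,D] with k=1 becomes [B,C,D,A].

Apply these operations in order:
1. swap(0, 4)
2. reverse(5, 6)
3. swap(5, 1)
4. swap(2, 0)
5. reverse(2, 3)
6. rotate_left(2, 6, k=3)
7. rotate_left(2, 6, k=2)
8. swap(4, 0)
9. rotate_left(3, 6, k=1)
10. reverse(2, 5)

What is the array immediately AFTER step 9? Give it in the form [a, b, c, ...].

Answer: [A, E, B, G, C, D, F]

Derivation:
After 1 (swap(0, 4)): [F, C, G, B, A, D, E]
After 2 (reverse(5, 6)): [F, C, G, B, A, E, D]
After 3 (swap(5, 1)): [F, E, G, B, A, C, D]
After 4 (swap(2, 0)): [G, E, F, B, A, C, D]
After 5 (reverse(2, 3)): [G, E, B, F, A, C, D]
After 6 (rotate_left(2, 6, k=3)): [G, E, C, D, B, F, A]
After 7 (rotate_left(2, 6, k=2)): [G, E, B, F, A, C, D]
After 8 (swap(4, 0)): [A, E, B, F, G, C, D]
After 9 (rotate_left(3, 6, k=1)): [A, E, B, G, C, D, F]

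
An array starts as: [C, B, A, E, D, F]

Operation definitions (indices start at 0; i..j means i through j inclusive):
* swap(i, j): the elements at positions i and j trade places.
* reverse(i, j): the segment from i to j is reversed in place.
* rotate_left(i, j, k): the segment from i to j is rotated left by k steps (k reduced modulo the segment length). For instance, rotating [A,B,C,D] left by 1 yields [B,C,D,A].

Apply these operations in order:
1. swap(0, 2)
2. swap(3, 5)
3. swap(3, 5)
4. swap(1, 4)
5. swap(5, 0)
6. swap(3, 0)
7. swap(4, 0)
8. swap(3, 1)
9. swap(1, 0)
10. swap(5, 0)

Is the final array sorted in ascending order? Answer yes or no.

Answer: yes

Derivation:
After 1 (swap(0, 2)): [A, B, C, E, D, F]
After 2 (swap(3, 5)): [A, B, C, F, D, E]
After 3 (swap(3, 5)): [A, B, C, E, D, F]
After 4 (swap(1, 4)): [A, D, C, E, B, F]
After 5 (swap(5, 0)): [F, D, C, E, B, A]
After 6 (swap(3, 0)): [E, D, C, F, B, A]
After 7 (swap(4, 0)): [B, D, C, F, E, A]
After 8 (swap(3, 1)): [B, F, C, D, E, A]
After 9 (swap(1, 0)): [F, B, C, D, E, A]
After 10 (swap(5, 0)): [A, B, C, D, E, F]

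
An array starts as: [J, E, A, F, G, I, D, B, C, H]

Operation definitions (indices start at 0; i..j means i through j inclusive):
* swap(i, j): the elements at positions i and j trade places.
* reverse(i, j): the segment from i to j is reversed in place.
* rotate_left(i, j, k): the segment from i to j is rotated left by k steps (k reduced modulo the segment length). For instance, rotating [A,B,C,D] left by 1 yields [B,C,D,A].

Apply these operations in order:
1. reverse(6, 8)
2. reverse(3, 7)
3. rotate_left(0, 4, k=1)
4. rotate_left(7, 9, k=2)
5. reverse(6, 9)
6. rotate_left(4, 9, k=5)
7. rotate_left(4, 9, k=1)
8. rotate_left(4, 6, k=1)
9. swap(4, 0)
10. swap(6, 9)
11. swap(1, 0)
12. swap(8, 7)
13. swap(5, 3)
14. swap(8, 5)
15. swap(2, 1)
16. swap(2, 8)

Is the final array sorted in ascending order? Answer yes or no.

After 1 (reverse(6, 8)): [J, E, A, F, G, I, C, B, D, H]
After 2 (reverse(3, 7)): [J, E, A, B, C, I, G, F, D, H]
After 3 (rotate_left(0, 4, k=1)): [E, A, B, C, J, I, G, F, D, H]
After 4 (rotate_left(7, 9, k=2)): [E, A, B, C, J, I, G, H, F, D]
After 5 (reverse(6, 9)): [E, A, B, C, J, I, D, F, H, G]
After 6 (rotate_left(4, 9, k=5)): [E, A, B, C, G, J, I, D, F, H]
After 7 (rotate_left(4, 9, k=1)): [E, A, B, C, J, I, D, F, H, G]
After 8 (rotate_left(4, 6, k=1)): [E, A, B, C, I, D, J, F, H, G]
After 9 (swap(4, 0)): [I, A, B, C, E, D, J, F, H, G]
After 10 (swap(6, 9)): [I, A, B, C, E, D, G, F, H, J]
After 11 (swap(1, 0)): [A, I, B, C, E, D, G, F, H, J]
After 12 (swap(8, 7)): [A, I, B, C, E, D, G, H, F, J]
After 13 (swap(5, 3)): [A, I, B, D, E, C, G, H, F, J]
After 14 (swap(8, 5)): [A, I, B, D, E, F, G, H, C, J]
After 15 (swap(2, 1)): [A, B, I, D, E, F, G, H, C, J]
After 16 (swap(2, 8)): [A, B, C, D, E, F, G, H, I, J]

Answer: yes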